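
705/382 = 1 + 323/382 ≈ 1.85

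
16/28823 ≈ 0.000555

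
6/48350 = 3/24175 ≈ 0.000124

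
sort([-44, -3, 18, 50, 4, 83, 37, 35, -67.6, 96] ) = [-67.6, -44, -3, 4, 18, 35, 37, 50, 83, 96] 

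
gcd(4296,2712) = 24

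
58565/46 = 1273 + 7/46 ≈ 1273.15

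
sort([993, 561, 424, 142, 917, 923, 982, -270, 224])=[-270, 142, 224, 424, 561, 917, 923, 982, 993]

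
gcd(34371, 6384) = 57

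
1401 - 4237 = -2836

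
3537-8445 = -4908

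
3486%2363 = 1123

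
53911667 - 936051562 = -882139895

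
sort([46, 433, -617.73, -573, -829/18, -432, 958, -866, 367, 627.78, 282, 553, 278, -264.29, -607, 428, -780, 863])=[-866, -780, -617.73, -607, -573, -432, -264.29, -829/18, 46, 278, 282, 367, 428, 433, 553, 627.78, 863, 958]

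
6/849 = 2/283 ≈ 0.00707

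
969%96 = 9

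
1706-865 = 841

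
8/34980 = 2/8745 ≈ 0.000229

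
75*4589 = 344175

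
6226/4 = 3113/2 = 1556.50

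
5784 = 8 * 723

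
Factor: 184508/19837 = 2^2*83^(-1)*193^1 = 772/83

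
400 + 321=721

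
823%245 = 88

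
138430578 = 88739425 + 49691153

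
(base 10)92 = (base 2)1011100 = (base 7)161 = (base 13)71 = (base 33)2q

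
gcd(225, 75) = 75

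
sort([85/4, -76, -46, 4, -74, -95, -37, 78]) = [-95, -76, -74, -46, -37, 4, 85/4, 78]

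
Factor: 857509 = 23^2*1621^1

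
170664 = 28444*6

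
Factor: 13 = 13^1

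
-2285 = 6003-8288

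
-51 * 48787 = -2488137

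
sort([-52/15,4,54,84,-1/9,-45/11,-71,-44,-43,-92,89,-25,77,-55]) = [-92,-71,-55,-44,-43,-25,-45/11,-52/15,-1/9,4,54,77,84,89]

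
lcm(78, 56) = 2184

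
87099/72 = 1209 + 17/24 ≈ 1209.71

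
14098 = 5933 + 8165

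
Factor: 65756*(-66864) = -1*2^6*3^1*7^1*17^1*199^1*967^1 = -4396709184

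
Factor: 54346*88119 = 2^1*3^2*29^1*937^1*9791^1 = 4788915174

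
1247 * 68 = 84796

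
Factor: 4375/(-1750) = -1*2^(-1)*5^1 = -5/2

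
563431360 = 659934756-96503396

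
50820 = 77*660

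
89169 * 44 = 3923436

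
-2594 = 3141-5735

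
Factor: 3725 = 5^2 * 149^1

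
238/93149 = 34/13307 ≈ 0.00256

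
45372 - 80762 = -35390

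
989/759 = 43/33 ≈ 1.30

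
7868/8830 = 3934/4415 ≈ 0.891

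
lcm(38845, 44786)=3806810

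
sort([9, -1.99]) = [-1.99, 9]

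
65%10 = 5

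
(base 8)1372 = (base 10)762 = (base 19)222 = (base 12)536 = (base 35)lr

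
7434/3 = 2478 = 2478.00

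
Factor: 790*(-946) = -1*2^2*5^1*11^1*43^1*79^1 = -747340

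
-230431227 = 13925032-244356259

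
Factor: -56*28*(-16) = 2^9*7^2 = 25088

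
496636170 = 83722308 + 412913862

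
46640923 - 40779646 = 5861277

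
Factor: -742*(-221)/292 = 2^(-1)*7^1*13^1*17^1*53^1*73^(-1) = 81991/146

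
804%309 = 186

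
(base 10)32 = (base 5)112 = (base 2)100000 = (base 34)w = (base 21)1b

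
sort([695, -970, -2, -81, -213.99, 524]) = [-970, -213.99, -81, -2, 524, 695]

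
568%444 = 124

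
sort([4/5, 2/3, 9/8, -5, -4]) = [-5, -4, 2/3, 4/5, 9/8]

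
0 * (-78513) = 0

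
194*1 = 194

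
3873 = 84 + 3789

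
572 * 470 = 268840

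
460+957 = 1417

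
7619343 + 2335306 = 9954649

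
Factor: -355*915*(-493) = 3^1*5^2*17^1*29^1*61^1*71^1 = 160138725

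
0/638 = 0 = 0.00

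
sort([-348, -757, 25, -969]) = [-969, -757, -348, 25]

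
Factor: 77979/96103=3^1*7^ (-1)*11^1*17^1*139^1*13729^ (-1)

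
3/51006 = 1/17002 ≈ 0.0000588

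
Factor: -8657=-1 * 11^1 * 787^1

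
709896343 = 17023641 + 692872702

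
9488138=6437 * 1474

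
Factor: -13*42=-1*2^1*3^1*7^1*13^1=-546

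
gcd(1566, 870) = 174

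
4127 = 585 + 3542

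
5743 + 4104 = 9847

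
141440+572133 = 713573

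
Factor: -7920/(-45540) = 2^2*23^(-1) = 4/23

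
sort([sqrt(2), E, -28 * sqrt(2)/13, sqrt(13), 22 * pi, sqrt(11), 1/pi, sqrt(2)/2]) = [-28 * sqrt(2)/13, 1/pi, sqrt(2)/2, sqrt(2), E, sqrt(11), sqrt(13), 22 * pi]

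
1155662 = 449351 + 706311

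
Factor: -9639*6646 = -1*2^1*3^4*7^1*17^1*3323^1 = -64060794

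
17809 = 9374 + 8435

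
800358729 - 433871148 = 366487581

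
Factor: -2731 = -1*2731^1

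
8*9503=76024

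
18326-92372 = -74046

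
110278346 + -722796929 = -612518583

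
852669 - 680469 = 172200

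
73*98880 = 7218240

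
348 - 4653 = -4305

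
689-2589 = -1900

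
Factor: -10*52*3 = -1*2^3*3^1*5^1*13^1 = -1560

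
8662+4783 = 13445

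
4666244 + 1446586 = 6112830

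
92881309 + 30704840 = 123586149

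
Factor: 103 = 103^1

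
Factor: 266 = 2^1*7^1*19^1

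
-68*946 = -64328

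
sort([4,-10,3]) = [-10,3,4]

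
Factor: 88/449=2^3 * 11^1 * 449^ (-1)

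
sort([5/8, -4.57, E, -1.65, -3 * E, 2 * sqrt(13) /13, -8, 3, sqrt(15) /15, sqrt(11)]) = [-3 * E, -8, -4.57, -1.65, sqrt(15) /15, 2 * sqrt(13) /13, 5/8, E, 3, sqrt(11)]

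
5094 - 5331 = -237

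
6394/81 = 78+76/81 ≈ 78.94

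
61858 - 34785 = 27073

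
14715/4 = 3678 + 3/4 = 3678.75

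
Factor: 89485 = 5^1 * 11^1 * 1627^1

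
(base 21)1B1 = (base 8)1241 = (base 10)673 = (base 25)11N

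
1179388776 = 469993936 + 709394840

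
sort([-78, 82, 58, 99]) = [-78, 58, 82, 99]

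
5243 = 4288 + 955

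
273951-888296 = -614345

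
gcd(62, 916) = 2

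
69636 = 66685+2951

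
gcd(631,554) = 1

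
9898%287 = 140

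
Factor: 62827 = 62827^1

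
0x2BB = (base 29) O3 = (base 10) 699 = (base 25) 12O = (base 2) 1010111011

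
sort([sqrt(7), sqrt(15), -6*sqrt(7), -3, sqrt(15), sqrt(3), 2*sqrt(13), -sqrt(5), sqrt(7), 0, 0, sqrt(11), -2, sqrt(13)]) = [-6*sqrt(7), -3, -sqrt(5), -2, 0, 0, sqrt(3), sqrt(7), sqrt(7), sqrt(11), sqrt(13), sqrt(15), sqrt(15), 2*sqrt(13)]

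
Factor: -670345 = -1*5^1*13^1*10313^1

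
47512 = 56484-8972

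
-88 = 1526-1614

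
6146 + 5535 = 11681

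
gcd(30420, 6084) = 6084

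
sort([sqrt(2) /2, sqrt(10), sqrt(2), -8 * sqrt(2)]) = [-8 * sqrt(2), sqrt(2) /2, sqrt(2), sqrt(10)]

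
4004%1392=1220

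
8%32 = 8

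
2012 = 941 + 1071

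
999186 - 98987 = 900199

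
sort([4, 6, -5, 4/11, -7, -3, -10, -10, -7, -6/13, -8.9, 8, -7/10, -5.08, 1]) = [-10, -10, -8.9, -7, -7, -5.08, -5, -3, -7/10, -6/13, 4/11, 1, 4, 6, 8]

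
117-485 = -368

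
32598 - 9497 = 23101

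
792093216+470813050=1262906266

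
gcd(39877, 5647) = 1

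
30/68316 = 5/11386 ≈ 0.000439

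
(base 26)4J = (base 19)69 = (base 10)123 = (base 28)4B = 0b1111011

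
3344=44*76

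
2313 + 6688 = 9001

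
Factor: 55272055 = 5^1 * 97^1 * 113963^1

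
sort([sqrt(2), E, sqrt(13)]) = [sqrt(2), E, sqrt(13)]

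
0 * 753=0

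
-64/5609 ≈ -0.0114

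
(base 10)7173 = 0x1c05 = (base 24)cal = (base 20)hid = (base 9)10750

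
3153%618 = 63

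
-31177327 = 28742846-59920173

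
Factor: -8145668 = -1*2^2*227^1*8971^1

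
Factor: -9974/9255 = -1 * 2^1 * 3^(-1) * 5^(-1) * 617^(-1) * 4987^1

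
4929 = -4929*(-1)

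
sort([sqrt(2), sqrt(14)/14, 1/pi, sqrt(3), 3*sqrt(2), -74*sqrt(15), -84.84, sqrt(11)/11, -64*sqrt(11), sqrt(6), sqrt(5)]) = [-74*sqrt(15), -64*sqrt(11), -84.84, sqrt(14)/14, sqrt(11)/11, 1/pi, sqrt(2), sqrt(3), sqrt(5), sqrt(6), 3*sqrt(2)]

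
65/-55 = -1-2/11 ≈ -1.18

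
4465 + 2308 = 6773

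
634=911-277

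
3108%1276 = 556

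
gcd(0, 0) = 0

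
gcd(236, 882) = 2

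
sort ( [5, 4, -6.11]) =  [-6.11, 4, 5]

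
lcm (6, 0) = 0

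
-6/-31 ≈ 0.194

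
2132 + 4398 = 6530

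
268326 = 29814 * 9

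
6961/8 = 870 + 1/8 ≈ 870.13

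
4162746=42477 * 98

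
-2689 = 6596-9285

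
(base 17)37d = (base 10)999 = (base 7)2625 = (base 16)3e7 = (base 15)469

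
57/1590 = 19/530 ≈ 0.0358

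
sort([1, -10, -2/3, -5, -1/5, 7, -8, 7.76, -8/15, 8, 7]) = [-10, -8, -5, -2/3, -8/15, -1/5, 1, 7, 7, 7.76, 8]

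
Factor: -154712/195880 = -1*5^(-1)*59^(-1)*233^1 = -233/295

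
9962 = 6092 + 3870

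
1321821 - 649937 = 671884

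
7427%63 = 56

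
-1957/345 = -5 - 232/345 ≈ -5.67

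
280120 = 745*376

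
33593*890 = 29897770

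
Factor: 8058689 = 73^1*101^1*1093^1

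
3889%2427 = 1462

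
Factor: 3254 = 2^1 * 1627^1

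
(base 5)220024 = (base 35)64o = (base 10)7514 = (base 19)11f9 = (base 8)16532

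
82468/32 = 2577 + 1/8 ≈ 2577.13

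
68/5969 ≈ 0.0114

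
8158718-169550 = 7989168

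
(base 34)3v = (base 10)133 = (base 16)85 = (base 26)53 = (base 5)1013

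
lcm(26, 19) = 494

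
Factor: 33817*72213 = 3^1*7^1*4831^1*24071^1 = 2442027021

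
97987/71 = 1380 + 7/71 ≈ 1380.10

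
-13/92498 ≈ -0.000141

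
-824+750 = -74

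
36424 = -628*(-58)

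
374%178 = 18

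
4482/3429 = 1+39/127≈1.31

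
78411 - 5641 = 72770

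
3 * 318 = 954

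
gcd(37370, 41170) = 10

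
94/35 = 2+24/35 ≈ 2.69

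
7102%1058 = 754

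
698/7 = 99 + 5/7≈99.71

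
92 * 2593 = 238556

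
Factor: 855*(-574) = -1*2^1*3^2*5^1*7^1*19^1*41^1 = -490770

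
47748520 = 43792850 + 3955670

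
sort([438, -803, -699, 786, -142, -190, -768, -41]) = [-803, -768, -699, -190, -142, -41, 438, 786]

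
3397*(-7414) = -25185358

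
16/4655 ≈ 0.00344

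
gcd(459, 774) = 9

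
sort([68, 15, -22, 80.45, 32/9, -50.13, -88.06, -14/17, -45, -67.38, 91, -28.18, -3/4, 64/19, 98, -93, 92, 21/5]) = [-93, -88.06, -67.38, -50.13, -45, -28.18, -22, -14/17, -3/4, 64/19, 32/9, 21/5, 15, 68, 80.45, 91, 92, 98]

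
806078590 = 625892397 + 180186193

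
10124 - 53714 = -43590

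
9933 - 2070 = 7863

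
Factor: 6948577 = 521^1*13337^1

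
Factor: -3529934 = -1 * 2^1 * 19^1 * 92893^1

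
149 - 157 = -8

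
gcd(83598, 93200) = 2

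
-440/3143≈-0.140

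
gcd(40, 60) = 20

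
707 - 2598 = -1891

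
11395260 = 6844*1665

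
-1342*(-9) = 12078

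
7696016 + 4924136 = 12620152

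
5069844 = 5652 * 897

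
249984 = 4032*62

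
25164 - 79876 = -54712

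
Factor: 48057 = 3^1 * 83^1 * 193^1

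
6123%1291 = 959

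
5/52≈0.0962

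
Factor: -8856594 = -1 * 2^1 * 3^3 * 164011^1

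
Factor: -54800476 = -1*2^2*13700119^1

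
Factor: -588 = -1*2^2*3^1*7^2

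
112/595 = 16/85 ≈ 0.188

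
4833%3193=1640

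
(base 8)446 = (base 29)a4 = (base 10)294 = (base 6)1210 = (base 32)96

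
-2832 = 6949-9781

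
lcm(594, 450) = 14850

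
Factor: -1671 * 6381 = -1 * 3^3 * 557^1 * 709^1 = -10662651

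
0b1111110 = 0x7e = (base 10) 126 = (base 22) 5g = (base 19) 6c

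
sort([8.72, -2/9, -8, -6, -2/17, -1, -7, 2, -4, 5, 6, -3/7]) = [-8, -7, -6, -4, -1, -3/7, -2/9, -2/17, 2, 5, 6, 8.72]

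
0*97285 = 0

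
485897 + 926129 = 1412026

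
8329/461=18 + 31/461 ≈ 18.07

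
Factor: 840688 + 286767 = 5^1 * 7^1 * 32213^1 = 1127455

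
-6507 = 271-6778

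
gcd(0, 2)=2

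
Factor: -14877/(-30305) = 3^3*5^(-1)*11^(-1) = 27/55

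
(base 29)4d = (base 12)a9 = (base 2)10000001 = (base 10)129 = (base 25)54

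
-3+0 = -3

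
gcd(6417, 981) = 9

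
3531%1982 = 1549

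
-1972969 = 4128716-6101685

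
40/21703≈0.00184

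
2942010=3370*873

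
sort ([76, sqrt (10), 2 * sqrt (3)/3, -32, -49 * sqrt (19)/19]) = [-32, -49 * sqrt (19)/19, 2 * sqrt (3)/3, sqrt (10), 76]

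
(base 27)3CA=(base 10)2521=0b100111011001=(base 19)6ID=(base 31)2JA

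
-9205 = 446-9651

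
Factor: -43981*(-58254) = 2^1*3^1*7^2*19^1*61^1*73^1*103^1 = 2562069174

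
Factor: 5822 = 2^1 * 41^1 * 71^1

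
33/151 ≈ 0.219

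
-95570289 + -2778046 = -98348335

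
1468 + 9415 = 10883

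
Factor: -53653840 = -1 * 2^4 * 5^1 * 670673^1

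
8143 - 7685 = 458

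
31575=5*6315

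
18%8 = 2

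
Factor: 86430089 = 86430089^1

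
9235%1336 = 1219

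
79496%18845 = 4116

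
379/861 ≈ 0.440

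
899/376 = 2 + 147/376 ≈ 2.39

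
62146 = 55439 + 6707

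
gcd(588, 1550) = 2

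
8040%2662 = 54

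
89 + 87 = 176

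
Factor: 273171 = 3^1 * 23^1 * 37^1 * 107^1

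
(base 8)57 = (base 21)25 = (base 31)1g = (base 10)47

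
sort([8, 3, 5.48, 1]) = [1, 3, 5.48, 8]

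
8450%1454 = 1180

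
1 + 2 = 3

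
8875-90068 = -81193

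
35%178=35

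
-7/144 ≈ -0.0486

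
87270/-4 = -43635/2 = -21817.50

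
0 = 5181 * 0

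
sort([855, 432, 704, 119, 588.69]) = [119, 432, 588.69, 704, 855]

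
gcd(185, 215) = 5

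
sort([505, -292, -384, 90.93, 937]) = [-384, -292, 90.93, 505, 937]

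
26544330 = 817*32490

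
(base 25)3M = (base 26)3J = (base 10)97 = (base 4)1201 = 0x61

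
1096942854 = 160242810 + 936700044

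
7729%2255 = 964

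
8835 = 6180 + 2655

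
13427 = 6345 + 7082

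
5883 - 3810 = 2073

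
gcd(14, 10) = 2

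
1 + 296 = 297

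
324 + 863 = 1187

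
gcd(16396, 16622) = 2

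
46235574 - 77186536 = -30950962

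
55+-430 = -375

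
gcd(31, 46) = 1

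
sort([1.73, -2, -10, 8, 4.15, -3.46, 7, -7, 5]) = [-10, -7, -3.46, -2, 1.73, 4.15, 5, 7, 8]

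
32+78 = 110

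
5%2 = 1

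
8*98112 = 784896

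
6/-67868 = -3/33934 ≈ -0.0000884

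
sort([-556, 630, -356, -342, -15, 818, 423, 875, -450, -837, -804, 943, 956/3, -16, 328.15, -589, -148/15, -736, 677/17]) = [-837, -804, -736, -589, -556, -450, -356, -342, -16, -15, -148/15, 677/17, 956/3, 328.15, 423, 630, 818, 875, 943]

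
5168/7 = 738 + 2/7 ≈ 738.29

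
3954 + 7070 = 11024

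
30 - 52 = -22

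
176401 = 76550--99851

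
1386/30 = 231/5 = 46.20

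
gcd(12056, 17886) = 22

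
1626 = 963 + 663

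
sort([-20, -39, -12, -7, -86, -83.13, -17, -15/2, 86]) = [-86, -83.13, -39, -20, -17, -12, -15/2, -7, 86]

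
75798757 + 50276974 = 126075731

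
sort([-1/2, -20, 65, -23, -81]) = [-81, -23, -20, -1/2, 65]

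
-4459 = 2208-6667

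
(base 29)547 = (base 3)12221022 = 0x10e8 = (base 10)4328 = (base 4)1003220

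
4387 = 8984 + -4597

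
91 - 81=10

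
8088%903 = 864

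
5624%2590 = 444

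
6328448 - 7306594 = -978146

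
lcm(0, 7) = 0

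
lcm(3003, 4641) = 51051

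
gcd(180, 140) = 20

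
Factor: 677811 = 3^1*101^1*2237^1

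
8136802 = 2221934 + 5914868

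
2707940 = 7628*355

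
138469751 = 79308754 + 59160997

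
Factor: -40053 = -1 * 3^1 * 13^2 * 79^1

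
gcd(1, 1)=1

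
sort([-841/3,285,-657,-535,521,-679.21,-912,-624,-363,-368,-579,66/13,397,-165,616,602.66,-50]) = [-912,-679.21,-657,-624,-579,-535,-368,-363,-841/3,-165,-50,66/13,285,397,521,602.66,616]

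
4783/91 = 52 + 51/91 ≈ 52.56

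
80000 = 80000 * 1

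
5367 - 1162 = 4205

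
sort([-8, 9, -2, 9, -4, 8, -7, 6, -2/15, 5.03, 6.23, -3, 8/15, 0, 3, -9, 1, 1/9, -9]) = [-9, -9, -8, -7, -4, -3, -2, -2/15, 0, 1/9, 8/15, 1, 3, 5.03, 6, 6.23, 8, 9, 9]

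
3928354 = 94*41791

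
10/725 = 2/145 ≈ 0.0138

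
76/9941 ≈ 0.00765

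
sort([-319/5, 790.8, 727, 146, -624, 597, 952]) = [-624, -319/5, 146, 597, 727, 790.8, 952]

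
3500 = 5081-1581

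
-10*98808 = -988080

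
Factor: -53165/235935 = -1 * 3^(-2) * 7^1 * 31^1 * 107^(-1) = -217/963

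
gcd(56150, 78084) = 2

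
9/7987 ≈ 0.00113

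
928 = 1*928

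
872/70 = 12 + 16/35 ≈ 12.46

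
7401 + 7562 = 14963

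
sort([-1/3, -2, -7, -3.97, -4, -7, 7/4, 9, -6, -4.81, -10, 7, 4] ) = [-10, -7, -7, -6, -4.81, -4, -3.97, -2, -1/3, 7/4, 4, 7, 9] 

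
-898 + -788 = -1686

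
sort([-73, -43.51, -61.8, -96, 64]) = [-96, -73, -61.8, -43.51, 64]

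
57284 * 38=2176792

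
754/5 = 150 + 4/5 = 150.80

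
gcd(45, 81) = 9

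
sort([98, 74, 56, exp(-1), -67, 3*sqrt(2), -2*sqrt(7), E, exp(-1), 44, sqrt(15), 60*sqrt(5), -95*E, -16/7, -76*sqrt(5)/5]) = [-95*E, -67, -76*sqrt(5)/5, -2*sqrt(7), -16/7, exp(-1), exp(-1), E, sqrt(15), 3*sqrt(2), 44, 56, 74, 98, 60*sqrt(5)]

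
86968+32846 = 119814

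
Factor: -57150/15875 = -1 * 2^1 * 3^2 * 5^(-1) = -18/5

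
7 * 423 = 2961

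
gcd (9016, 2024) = 184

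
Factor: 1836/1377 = 2^2 * 3^ (-1) = 4/3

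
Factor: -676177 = -1*23^1*29399^1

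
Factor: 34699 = 7^1 * 4957^1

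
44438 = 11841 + 32597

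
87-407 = -320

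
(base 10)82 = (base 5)312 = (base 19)46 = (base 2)1010010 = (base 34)2e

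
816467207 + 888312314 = 1704779521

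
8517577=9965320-1447743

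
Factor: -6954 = -1 * 2^1 * 3^1 * 19^1 * 61^1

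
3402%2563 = 839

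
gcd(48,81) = 3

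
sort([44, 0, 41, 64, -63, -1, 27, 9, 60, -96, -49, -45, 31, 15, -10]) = [-96, -63, -49, -45, -10, -1, 0, 9, 15, 27, 31, 41, 44, 60, 64]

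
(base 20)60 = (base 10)120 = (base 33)3l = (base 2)1111000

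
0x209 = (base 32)g9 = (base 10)521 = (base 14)293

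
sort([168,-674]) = [-674,168]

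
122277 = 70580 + 51697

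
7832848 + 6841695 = 14674543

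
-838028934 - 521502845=-1359531779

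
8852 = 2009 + 6843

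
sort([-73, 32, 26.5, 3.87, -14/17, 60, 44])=[-73, -14/17, 3.87, 26.5, 32, 44, 60]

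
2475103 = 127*19489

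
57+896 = 953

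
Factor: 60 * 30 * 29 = 2^3 * 3^2 * 5^2 * 29^1 = 52200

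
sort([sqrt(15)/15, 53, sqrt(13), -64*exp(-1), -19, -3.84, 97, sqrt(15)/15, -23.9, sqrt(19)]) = [-23.9, -64*exp(-1), -19, -3.84, sqrt(15)/15, sqrt(15)/15, sqrt(13), sqrt(19), 53, 97]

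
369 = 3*123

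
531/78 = 6 + 21/26 ≈ 6.81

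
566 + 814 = 1380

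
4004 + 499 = 4503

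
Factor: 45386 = 2^1*11^1*2063^1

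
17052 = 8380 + 8672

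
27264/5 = 5452 + 4/5 = 5452.80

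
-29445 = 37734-67179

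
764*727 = 555428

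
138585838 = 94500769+44085069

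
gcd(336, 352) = 16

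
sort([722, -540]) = [-540, 722]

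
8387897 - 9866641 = -1478744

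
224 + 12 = 236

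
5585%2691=203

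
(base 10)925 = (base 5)12200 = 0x39d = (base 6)4141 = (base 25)1c0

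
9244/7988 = 1 + 314/1997 ≈ 1.16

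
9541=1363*7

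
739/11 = 67 + 2/11 ≈ 67.18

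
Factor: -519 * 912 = -1 * 2^4 * 3^2 * 19^1 * 173^1 = -473328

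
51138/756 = 947/14 ≈ 67.64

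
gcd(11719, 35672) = 1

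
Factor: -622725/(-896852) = 2^(-2)*3^1*5^2*11^(-2)*17^(-1)*19^2*23^1*109^(-1)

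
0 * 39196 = 0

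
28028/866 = 32+158/433≈32.36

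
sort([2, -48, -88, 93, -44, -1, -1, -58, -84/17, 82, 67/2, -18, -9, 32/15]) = [-88, -58, -48, -44, -18, -9, -84/17, -1, -1, 2, 32/15, 67/2, 82, 93]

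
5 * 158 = 790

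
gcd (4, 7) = 1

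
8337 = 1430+6907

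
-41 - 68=-109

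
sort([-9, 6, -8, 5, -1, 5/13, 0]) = [-9, -8, -1, 0, 5/13, 5, 6]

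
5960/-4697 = -1-1263/4697 ≈ -1.27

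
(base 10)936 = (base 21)22c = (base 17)341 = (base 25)1cb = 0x3a8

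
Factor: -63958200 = -1 * 2^3 * 3^1 * 5^2 * 37^1 * 43^1 * 67^1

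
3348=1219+2129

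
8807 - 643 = 8164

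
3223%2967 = 256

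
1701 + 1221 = 2922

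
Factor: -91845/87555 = -1*3^1*157^1*449^(-1) = -471/449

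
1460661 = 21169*69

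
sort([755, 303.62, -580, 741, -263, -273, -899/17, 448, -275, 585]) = [-580, -275, -273, -263, -899/17, 303.62, 448, 585, 741, 755]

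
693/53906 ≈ 0.0129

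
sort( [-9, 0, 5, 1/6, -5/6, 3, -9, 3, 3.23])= [-9, -9, -5/6, 0, 1/6, 3, 3, 3.23, 5]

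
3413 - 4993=-1580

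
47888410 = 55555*862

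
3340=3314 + 26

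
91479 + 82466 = 173945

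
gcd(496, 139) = 1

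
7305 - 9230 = -1925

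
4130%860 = 690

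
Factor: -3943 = -1*3943^1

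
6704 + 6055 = 12759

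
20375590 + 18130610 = 38506200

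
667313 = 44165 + 623148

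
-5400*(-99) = 534600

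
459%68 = 51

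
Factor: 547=547^1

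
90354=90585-231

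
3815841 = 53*71997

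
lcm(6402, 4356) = 422532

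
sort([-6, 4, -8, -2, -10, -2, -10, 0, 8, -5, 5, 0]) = [-10, -10, -8, -6, -5, -2, -2, 0, 0, 4, 5, 8]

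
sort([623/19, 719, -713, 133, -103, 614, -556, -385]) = [-713, -556, -385, -103, 623/19, 133, 614, 719]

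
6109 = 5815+294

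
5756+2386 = 8142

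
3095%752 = 87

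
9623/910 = 10+523/910 ≈ 10.57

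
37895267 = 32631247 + 5264020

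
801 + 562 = 1363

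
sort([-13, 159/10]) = [-13, 159/10]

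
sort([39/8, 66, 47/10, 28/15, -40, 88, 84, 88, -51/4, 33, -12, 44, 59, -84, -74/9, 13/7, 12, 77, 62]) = [-84, -40, -51/4, -12, -74/9, 13/7, 28/15, 47/10, 39/8, 12, 33, 44, 59, 62, 66, 77, 84, 88, 88]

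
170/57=2 + 56/57 ≈ 2.98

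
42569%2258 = 1925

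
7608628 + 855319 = 8463947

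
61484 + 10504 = 71988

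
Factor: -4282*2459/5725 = -1*2^1*5^(-2)*229^(-1)*2141^1*2459^1 = -10529438/5725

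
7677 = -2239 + 9916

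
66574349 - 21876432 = 44697917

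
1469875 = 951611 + 518264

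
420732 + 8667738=9088470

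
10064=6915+3149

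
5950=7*850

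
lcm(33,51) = 561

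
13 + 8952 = 8965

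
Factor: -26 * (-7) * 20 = 2^3 * 5^1 * 7^1 * 13^1 = 3640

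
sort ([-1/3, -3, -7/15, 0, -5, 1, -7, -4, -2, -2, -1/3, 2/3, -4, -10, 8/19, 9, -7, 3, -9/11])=[-10, -7, -7, -5, -4, -4, -3, -2, -2, -9/11, -7/15, -1/3, -1/3, 0, 8/19, 2/3, 1, 3, 9]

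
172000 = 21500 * 8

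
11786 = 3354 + 8432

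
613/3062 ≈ 0.200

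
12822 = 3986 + 8836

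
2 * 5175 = 10350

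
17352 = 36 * 482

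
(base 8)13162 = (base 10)5746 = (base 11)4354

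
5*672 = 3360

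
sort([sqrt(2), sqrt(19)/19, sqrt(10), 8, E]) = [sqrt(19)/19, sqrt(2), E, sqrt(10), 8]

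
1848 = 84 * 22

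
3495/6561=1165/2187 ≈ 0.533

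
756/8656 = 189/2164 ≈ 0.0873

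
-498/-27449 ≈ 0.0181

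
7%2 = 1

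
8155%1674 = 1459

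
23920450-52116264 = -28195814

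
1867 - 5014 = -3147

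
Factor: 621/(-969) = -1 * 3^2 * 17^(-1) * 19^(-1) * 23^1 = -207/323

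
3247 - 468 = 2779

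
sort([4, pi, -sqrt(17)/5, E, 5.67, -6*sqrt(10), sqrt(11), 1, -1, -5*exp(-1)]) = [-6*sqrt(10), -5*exp(-1), -1, -sqrt(17)/5, 1, E, pi, sqrt(11), 4, 5.67]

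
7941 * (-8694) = -69039054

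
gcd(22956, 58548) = 12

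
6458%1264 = 138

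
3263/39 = 251/3 ≈ 83.67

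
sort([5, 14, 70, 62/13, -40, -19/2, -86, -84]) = [-86, -84, -40, -19/2, 62/13, 5, 14, 70]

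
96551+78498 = 175049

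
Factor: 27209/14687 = 7^1*13^2*19^(-1)*23^1*773^(-1)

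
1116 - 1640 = -524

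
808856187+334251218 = 1143107405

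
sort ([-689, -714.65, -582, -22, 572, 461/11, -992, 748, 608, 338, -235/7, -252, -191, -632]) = [-992, -714.65, -689, -632, -582, -252, -191, -235/7, -22, 461/11, 338, 572, 608, 748]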